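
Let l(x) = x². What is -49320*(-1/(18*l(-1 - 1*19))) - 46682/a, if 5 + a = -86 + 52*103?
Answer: -42467/21060 ≈ -2.0165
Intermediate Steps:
a = 5265 (a = -5 + (-86 + 52*103) = -5 + (-86 + 5356) = -5 + 5270 = 5265)
-49320*(-1/(18*l(-1 - 1*19))) - 46682/a = -49320*(-1/(18*(-1 - 1*19)²)) - 46682/5265 = -49320*(-1/(18*(-1 - 19)²)) - 46682*1/5265 = -49320/((-18*(-20)²)) - 46682/5265 = -49320/((-18*400)) - 46682/5265 = -49320/(-7200) - 46682/5265 = -49320*(-1/7200) - 46682/5265 = 137/20 - 46682/5265 = -42467/21060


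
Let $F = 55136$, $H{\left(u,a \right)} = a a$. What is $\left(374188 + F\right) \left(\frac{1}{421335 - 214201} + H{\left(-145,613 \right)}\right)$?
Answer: $\frac{16708117176921114}{103567} \approx 1.6133 \cdot 10^{11}$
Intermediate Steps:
$H{\left(u,a \right)} = a^{2}$
$\left(374188 + F\right) \left(\frac{1}{421335 - 214201} + H{\left(-145,613 \right)}\right) = \left(374188 + 55136\right) \left(\frac{1}{421335 - 214201} + 613^{2}\right) = 429324 \left(\frac{1}{207134} + 375769\right) = 429324 \cdot \frac{77834536047}{207134} = \frac{16708117176921114}{103567}$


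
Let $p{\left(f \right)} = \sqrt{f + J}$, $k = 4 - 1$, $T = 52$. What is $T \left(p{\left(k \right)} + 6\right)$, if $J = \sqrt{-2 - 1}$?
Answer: $312 + 52 \sqrt{3 + i \sqrt{3}} \approx 405.49 + 25.049 i$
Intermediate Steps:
$J = i \sqrt{3}$ ($J = \sqrt{-3} = i \sqrt{3} \approx 1.732 i$)
$k = 3$
$p{\left(f \right)} = \sqrt{f + i \sqrt{3}}$
$T \left(p{\left(k \right)} + 6\right) = 52 \left(\sqrt{3 + i \sqrt{3}} + 6\right) = 52 \left(6 + \sqrt{3 + i \sqrt{3}}\right) = 312 + 52 \sqrt{3 + i \sqrt{3}}$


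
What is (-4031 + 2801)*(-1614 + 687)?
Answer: 1140210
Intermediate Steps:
(-4031 + 2801)*(-1614 + 687) = -1230*(-927) = 1140210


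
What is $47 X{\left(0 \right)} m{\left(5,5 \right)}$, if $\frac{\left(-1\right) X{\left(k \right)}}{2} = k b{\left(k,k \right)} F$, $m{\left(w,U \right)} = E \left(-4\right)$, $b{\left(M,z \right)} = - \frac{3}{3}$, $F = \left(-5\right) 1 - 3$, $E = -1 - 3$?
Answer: $0$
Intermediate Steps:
$E = -4$ ($E = -1 - 3 = -4$)
$F = -8$ ($F = -5 - 3 = -8$)
$b{\left(M,z \right)} = -1$ ($b{\left(M,z \right)} = \left(-3\right) \frac{1}{3} = -1$)
$m{\left(w,U \right)} = 16$ ($m{\left(w,U \right)} = \left(-4\right) \left(-4\right) = 16$)
$X{\left(k \right)} = - 16 k$ ($X{\left(k \right)} = - 2 k \left(-1\right) \left(-8\right) = - 2 - k \left(-8\right) = - 2 \cdot 8 k = - 16 k$)
$47 X{\left(0 \right)} m{\left(5,5 \right)} = 47 \left(\left(-16\right) 0\right) 16 = 47 \cdot 0 \cdot 16 = 0 \cdot 16 = 0$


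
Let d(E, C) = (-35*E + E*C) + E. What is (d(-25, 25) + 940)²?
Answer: 1357225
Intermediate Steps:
d(E, C) = -34*E + C*E (d(E, C) = (-35*E + C*E) + E = -34*E + C*E)
(d(-25, 25) + 940)² = (-25*(-34 + 25) + 940)² = (-25*(-9) + 940)² = (225 + 940)² = 1165² = 1357225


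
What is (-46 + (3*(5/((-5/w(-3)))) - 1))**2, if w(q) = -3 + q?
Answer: 841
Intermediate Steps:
(-46 + (3*(5/((-5/w(-3)))) - 1))**2 = (-46 + (3*(5/((-5/(-3 - 3)))) - 1))**2 = (-46 + (3*(5/((-5/(-6)))) - 1))**2 = (-46 + (3*(5/((-5*(-1/6)))) - 1))**2 = (-46 + (3*(5/(5/6)) - 1))**2 = (-46 + (3*(5*(6/5)) - 1))**2 = (-46 + (3*6 - 1))**2 = (-46 + (18 - 1))**2 = (-46 + 17)**2 = (-29)**2 = 841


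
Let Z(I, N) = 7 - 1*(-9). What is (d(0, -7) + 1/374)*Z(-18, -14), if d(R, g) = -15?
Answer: -44872/187 ≈ -239.96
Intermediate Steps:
Z(I, N) = 16 (Z(I, N) = 7 + 9 = 16)
(d(0, -7) + 1/374)*Z(-18, -14) = (-15 + 1/374)*16 = -5609/374*16 = -44872/187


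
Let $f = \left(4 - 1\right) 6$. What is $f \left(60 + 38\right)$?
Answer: $1764$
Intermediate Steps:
$f = 18$ ($f = 3 \cdot 6 = 18$)
$f \left(60 + 38\right) = 18 \left(60 + 38\right) = 18 \cdot 98 = 1764$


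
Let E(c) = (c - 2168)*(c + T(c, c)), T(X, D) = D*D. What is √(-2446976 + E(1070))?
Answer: 2*I*√315180509 ≈ 35507.0*I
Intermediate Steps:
T(X, D) = D²
E(c) = (-2168 + c)*(c + c²) (E(c) = (c - 2168)*(c + c²) = (-2168 + c)*(c + c²))
√(-2446976 + E(1070)) = √(-2446976 + 1070*(-2168 + 1070² - 2167*1070)) = √(-2446976 + 1070*(-2168 + 1144900 - 2318690)) = √(-2446976 + 1070*(-1175958)) = √(-2446976 - 1258275060) = √(-1260722036) = 2*I*√315180509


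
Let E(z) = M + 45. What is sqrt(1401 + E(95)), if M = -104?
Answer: sqrt(1342) ≈ 36.633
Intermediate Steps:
E(z) = -59 (E(z) = -104 + 45 = -59)
sqrt(1401 + E(95)) = sqrt(1401 - 59) = sqrt(1342)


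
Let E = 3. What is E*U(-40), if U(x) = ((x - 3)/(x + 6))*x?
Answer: -2580/17 ≈ -151.76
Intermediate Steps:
U(x) = x*(-3 + x)/(6 + x) (U(x) = ((-3 + x)/(6 + x))*x = x*(-3 + x)/(6 + x))
E*U(-40) = 3*(-40*(-3 - 40)/(6 - 40)) = 3*(-40*(-43)/(-34)) = 3*(-40*(-1/34)*(-43)) = 3*(-860/17) = -2580/17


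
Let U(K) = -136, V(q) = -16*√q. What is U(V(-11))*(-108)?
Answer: 14688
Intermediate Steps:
U(V(-11))*(-108) = -136*(-108) = 14688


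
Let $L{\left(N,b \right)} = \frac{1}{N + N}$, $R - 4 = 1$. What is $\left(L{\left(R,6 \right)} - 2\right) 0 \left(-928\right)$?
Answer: $0$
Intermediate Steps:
$R = 5$ ($R = 4 + 1 = 5$)
$L{\left(N,b \right)} = \frac{1}{2 N}$
$\left(L{\left(R,6 \right)} - 2\right) 0 \left(-928\right) = \left(\frac{1}{2 \cdot 5} - 2\right) 0 \left(-928\right) = \left(\frac{1}{2} \cdot \frac{1}{5} - 2\right) 0 \left(-928\right) = \left(\frac{1}{10} - 2\right) 0 \left(-928\right) = \left(- \frac{19}{10}\right) 0 \left(-928\right) = 0 \left(-928\right) = 0$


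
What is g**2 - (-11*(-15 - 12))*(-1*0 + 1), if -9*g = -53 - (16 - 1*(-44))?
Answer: -11288/81 ≈ -139.36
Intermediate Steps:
g = 113/9 (g = -(-53 - (16 - 1*(-44)))/9 = -(-53 - (16 + 44))/9 = -(-53 - 1*60)/9 = -(-53 - 60)/9 = -1/9*(-113) = 113/9 ≈ 12.556)
g**2 - (-11*(-15 - 12))*(-1*0 + 1) = (113/9)**2 - (-11*(-15 - 12))*(-1*0 + 1) = 12769/81 - (-11*(-27))*(0 + 1) = 12769/81 - 297 = -11288/81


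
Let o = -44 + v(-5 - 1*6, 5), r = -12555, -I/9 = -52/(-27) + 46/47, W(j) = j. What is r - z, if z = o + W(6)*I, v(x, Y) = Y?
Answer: -580880/47 ≈ -12359.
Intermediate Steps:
I = -3686/141 (I = -9*(-52/(-27) + 46/47) = -9*(-52*(-1/27) + 46*(1/47)) = -9*(52/27 + 46/47) = -9*3686/1269 = -3686/141 ≈ -26.142)
o = -39 (o = -44 + 5 = -39)
z = -9205/47 (z = -39 + 6*(-3686/141) = -39 - 7372/47 = -9205/47 ≈ -195.85)
r - z = -12555 - 1*(-9205/47) = -12555 + 9205/47 = -580880/47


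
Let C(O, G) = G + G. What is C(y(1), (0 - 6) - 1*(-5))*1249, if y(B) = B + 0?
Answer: -2498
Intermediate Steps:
y(B) = B
C(O, G) = 2*G
C(y(1), (0 - 6) - 1*(-5))*1249 = (2*((0 - 6) - 1*(-5)))*1249 = (2*(-6 + 5))*1249 = (2*(-1))*1249 = -2*1249 = -2498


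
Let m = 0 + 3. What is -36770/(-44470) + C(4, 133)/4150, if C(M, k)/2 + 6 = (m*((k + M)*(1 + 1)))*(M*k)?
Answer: 1952293981/9227525 ≈ 211.57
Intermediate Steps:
m = 3
C(M, k) = -12 + 2*M*k*(6*M + 6*k) (C(M, k) = -12 + 2*((3*((k + M)*(1 + 1)))*(M*k)) = -12 + 2*((3*((M + k)*2))*(M*k)) = -12 + 2*((3*(2*M + 2*k))*(M*k)) = -12 + 2*((6*M + 6*k)*(M*k)) = -12 + 2*(M*k*(6*M + 6*k)) = -12 + 2*M*k*(6*M + 6*k))
-36770/(-44470) + C(4, 133)/4150 = -36770/(-44470) + (-12 + 12*4*133**2 + 12*133*4**2)/4150 = -36770*(-1/44470) + (-12 + 12*4*17689 + 12*133*16)*(1/4150) = 3677/4447 + (-12 + 849072 + 25536)*(1/4150) = 3677/4447 + 874596*(1/4150) = 3677/4447 + 437298/2075 = 1952293981/9227525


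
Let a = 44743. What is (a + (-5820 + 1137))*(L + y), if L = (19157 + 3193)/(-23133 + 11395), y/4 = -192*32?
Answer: -5778563623140/5869 ≈ -9.8459e+8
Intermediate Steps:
y = -24576 (y = 4*(-192*32) = 4*(-6144) = -24576)
L = -11175/5869 (L = 22350/(-11738) = 22350*(-1/11738) = -11175/5869 ≈ -1.9041)
(a + (-5820 + 1137))*(L + y) = (44743 + (-5820 + 1137))*(-11175/5869 - 24576) = (44743 - 4683)*(-144247719/5869) = 40060*(-144247719/5869) = -5778563623140/5869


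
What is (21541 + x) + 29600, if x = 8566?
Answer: 59707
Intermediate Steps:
(21541 + x) + 29600 = (21541 + 8566) + 29600 = 30107 + 29600 = 59707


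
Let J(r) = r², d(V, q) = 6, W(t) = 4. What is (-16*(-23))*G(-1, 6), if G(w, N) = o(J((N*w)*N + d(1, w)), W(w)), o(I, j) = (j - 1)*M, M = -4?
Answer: -4416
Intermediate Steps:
o(I, j) = 4 - 4*j (o(I, j) = (j - 1)*(-4) = (-1 + j)*(-4) = 4 - 4*j)
G(w, N) = -12 (G(w, N) = 4 - 4*4 = 4 - 16 = -12)
(-16*(-23))*G(-1, 6) = -16*(-23)*(-12) = 368*(-12) = -4416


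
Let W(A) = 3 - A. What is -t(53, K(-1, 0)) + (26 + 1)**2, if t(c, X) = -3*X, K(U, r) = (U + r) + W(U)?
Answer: 738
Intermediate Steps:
K(U, r) = 3 + r (K(U, r) = (U + r) + (3 - U) = 3 + r)
-t(53, K(-1, 0)) + (26 + 1)**2 = -(-3)*(3 + 0) + (26 + 1)**2 = -(-3)*3 + 27**2 = -1*(-9) + 729 = 9 + 729 = 738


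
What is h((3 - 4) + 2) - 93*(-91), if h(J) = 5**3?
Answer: 8588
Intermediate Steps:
h(J) = 125
h((3 - 4) + 2) - 93*(-91) = 125 - 93*(-91) = 125 + 8463 = 8588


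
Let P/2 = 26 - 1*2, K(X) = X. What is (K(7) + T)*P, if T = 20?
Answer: 1296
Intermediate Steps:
P = 48 (P = 2*(26 - 1*2) = 2*(26 - 2) = 2*24 = 48)
(K(7) + T)*P = (7 + 20)*48 = 27*48 = 1296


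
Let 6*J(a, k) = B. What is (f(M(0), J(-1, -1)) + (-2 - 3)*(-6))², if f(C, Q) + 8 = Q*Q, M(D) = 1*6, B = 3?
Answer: 7921/16 ≈ 495.06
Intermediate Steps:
M(D) = 6
J(a, k) = ½ (J(a, k) = (⅙)*3 = ½)
f(C, Q) = -8 + Q² (f(C, Q) = -8 + Q*Q = -8 + Q²)
(f(M(0), J(-1, -1)) + (-2 - 3)*(-6))² = ((-8 + (½)²) + (-2 - 3)*(-6))² = ((-8 + ¼) - 5*(-6))² = (-31/4 + 30)² = (89/4)² = 7921/16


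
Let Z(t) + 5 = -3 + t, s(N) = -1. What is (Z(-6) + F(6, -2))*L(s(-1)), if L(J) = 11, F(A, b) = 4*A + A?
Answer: 176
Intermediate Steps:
F(A, b) = 5*A
Z(t) = -8 + t (Z(t) = -5 + (-3 + t) = -8 + t)
(Z(-6) + F(6, -2))*L(s(-1)) = ((-8 - 6) + 5*6)*11 = (-14 + 30)*11 = 16*11 = 176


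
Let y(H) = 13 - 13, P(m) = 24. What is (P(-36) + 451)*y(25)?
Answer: 0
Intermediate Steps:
y(H) = 0
(P(-36) + 451)*y(25) = (24 + 451)*0 = 475*0 = 0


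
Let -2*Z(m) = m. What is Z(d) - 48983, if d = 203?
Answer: -98169/2 ≈ -49085.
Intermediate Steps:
Z(m) = -m/2
Z(d) - 48983 = -½*203 - 48983 = -203/2 - 48983 = -98169/2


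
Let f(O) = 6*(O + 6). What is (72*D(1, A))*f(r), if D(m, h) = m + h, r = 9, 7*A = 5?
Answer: 77760/7 ≈ 11109.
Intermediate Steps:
A = 5/7 (A = (⅐)*5 = 5/7 ≈ 0.71429)
f(O) = 36 + 6*O (f(O) = 6*(6 + O) = 36 + 6*O)
D(m, h) = h + m
(72*D(1, A))*f(r) = (72*(5/7 + 1))*(36 + 6*9) = (72*(12/7))*(36 + 54) = (864/7)*90 = 77760/7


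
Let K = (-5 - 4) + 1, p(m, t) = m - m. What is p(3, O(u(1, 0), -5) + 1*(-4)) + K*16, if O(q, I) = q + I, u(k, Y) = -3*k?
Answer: -128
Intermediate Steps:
O(q, I) = I + q
p(m, t) = 0
K = -8 (K = -9 + 1 = -8)
p(3, O(u(1, 0), -5) + 1*(-4)) + K*16 = 0 - 8*16 = 0 - 128 = -128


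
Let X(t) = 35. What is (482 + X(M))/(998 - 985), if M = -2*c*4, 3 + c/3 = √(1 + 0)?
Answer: 517/13 ≈ 39.769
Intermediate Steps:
c = -6 (c = -9 + 3*√(1 + 0) = -9 + 3*√1 = -9 + 3*1 = -9 + 3 = -6)
M = 48 (M = -2*(-6)*4 = 12*4 = 48)
(482 + X(M))/(998 - 985) = (482 + 35)/(998 - 985) = 517/13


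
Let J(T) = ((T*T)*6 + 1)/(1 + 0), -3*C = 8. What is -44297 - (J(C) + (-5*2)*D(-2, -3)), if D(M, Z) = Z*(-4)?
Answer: -132662/3 ≈ -44221.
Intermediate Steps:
D(M, Z) = -4*Z
C = -8/3 (C = -⅓*8 = -8/3 ≈ -2.6667)
J(T) = 1 + 6*T² (J(T) = (T²*6 + 1)/1 = (6*T² + 1)*1 = (1 + 6*T²)*1 = 1 + 6*T²)
-44297 - (J(C) + (-5*2)*D(-2, -3)) = -44297 - ((1 + 6*(-8/3)²) + (-5*2)*(-4*(-3))) = -44297 - ((1 + 6*(64/9)) - 10*12) = -44297 - ((1 + 128/3) - 120) = -44297 - (131/3 - 120) = -44297 - 1*(-229/3) = -44297 + 229/3 = -132662/3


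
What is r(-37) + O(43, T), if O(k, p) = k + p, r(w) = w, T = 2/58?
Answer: 175/29 ≈ 6.0345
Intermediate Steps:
T = 1/29 (T = 2*(1/58) = 1/29 ≈ 0.034483)
r(-37) + O(43, T) = -37 + (43 + 1/29) = -37 + 1248/29 = 175/29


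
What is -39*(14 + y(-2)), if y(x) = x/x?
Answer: -585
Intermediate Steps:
y(x) = 1
-39*(14 + y(-2)) = -39*(14 + 1) = -39*15 = -585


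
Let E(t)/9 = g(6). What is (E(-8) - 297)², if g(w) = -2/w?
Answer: 90000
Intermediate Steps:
E(t) = -3 (E(t) = 9*(-2/6) = 9*(-2*⅙) = 9*(-⅓) = -3)
(E(-8) - 297)² = (-3 - 297)² = (-300)² = 90000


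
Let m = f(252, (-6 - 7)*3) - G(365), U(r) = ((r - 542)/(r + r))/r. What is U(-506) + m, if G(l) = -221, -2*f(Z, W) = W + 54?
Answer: 27331581/128018 ≈ 213.50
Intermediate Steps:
f(Z, W) = -27 - W/2 (f(Z, W) = -(W + 54)/2 = -(54 + W)/2 = -27 - W/2)
U(r) = (-542 + r)/(2*r²) (U(r) = ((-542 + r)/((2*r)))/r = ((-542 + r)*(1/(2*r)))/r = ((-542 + r)/(2*r))/r = (-542 + r)/(2*r²))
m = 427/2 (m = (-27 - (-6 - 7)*3/2) - 1*(-221) = (-27 - (-13)*3/2) + 221 = (-27 - ½*(-39)) + 221 = (-27 + 39/2) + 221 = -15/2 + 221 = 427/2 ≈ 213.50)
U(-506) + m = (½)*(-542 - 506)/(-506)² + 427/2 = (½)*(1/256036)*(-1048) + 427/2 = -131/64009 + 427/2 = 27331581/128018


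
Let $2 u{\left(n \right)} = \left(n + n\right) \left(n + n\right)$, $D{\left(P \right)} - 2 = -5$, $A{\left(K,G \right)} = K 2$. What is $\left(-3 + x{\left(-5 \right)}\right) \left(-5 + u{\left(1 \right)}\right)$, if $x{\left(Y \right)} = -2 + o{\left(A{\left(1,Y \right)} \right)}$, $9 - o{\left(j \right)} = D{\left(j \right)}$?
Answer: $-21$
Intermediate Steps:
$A{\left(K,G \right)} = 2 K$
$D{\left(P \right)} = -3$ ($D{\left(P \right)} = 2 - 5 = -3$)
$o{\left(j \right)} = 12$ ($o{\left(j \right)} = 9 - -3 = 9 + 3 = 12$)
$u{\left(n \right)} = 2 n^{2}$ ($u{\left(n \right)} = \frac{\left(n + n\right) \left(n + n\right)}{2} = \frac{2 n 2 n}{2} = \frac{4 n^{2}}{2} = 2 n^{2}$)
$x{\left(Y \right)} = 10$ ($x{\left(Y \right)} = -2 + 12 = 10$)
$\left(-3 + x{\left(-5 \right)}\right) \left(-5 + u{\left(1 \right)}\right) = \left(-3 + 10\right) \left(-5 + 2 \cdot 1^{2}\right) = 7 \left(-5 + 2 \cdot 1\right) = 7 \left(-5 + 2\right) = 7 \left(-3\right) = -21$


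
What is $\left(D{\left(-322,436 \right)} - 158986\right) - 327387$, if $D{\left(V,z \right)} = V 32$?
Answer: $-496677$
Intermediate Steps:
$D{\left(V,z \right)} = 32 V$
$\left(D{\left(-322,436 \right)} - 158986\right) - 327387 = \left(32 \left(-322\right) - 158986\right) - 327387 = \left(-10304 - 158986\right) - 327387 = -169290 - 327387 = -496677$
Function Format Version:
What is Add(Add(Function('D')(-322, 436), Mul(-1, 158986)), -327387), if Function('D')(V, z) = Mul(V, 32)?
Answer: -496677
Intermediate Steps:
Function('D')(V, z) = Mul(32, V)
Add(Add(Function('D')(-322, 436), Mul(-1, 158986)), -327387) = Add(Add(Mul(32, -322), Mul(-1, 158986)), -327387) = Add(Add(-10304, -158986), -327387) = Add(-169290, -327387) = -496677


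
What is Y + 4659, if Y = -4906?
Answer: -247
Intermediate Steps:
Y + 4659 = -4906 + 4659 = -247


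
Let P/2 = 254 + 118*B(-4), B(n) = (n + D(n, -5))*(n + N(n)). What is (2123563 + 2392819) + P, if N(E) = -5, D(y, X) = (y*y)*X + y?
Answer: 4703802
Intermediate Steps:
D(y, X) = y + X*y² (D(y, X) = y²*X + y = X*y² + y = y + X*y²)
B(n) = (-5 + n)*(n + n*(1 - 5*n)) (B(n) = (n + n*(1 - 5*n))*(n - 5) = (n + n*(1 - 5*n))*(-5 + n) = (-5 + n)*(n + n*(1 - 5*n)))
P = 187420 (P = 2*(254 + 118*(-4*(-10 - 5*(-4)² + 27*(-4)))) = 2*(254 + 118*(-4*(-10 - 5*16 - 108))) = 2*(254 + 118*(-4*(-10 - 80 - 108))) = 2*(254 + 118*(-4*(-198))) = 2*(254 + 118*792) = 2*(254 + 93456) = 2*93710 = 187420)
(2123563 + 2392819) + P = (2123563 + 2392819) + 187420 = 4516382 + 187420 = 4703802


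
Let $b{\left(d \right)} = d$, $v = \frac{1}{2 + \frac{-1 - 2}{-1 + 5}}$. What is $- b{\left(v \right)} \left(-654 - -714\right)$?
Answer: $-48$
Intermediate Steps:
$v = \frac{4}{5}$ ($v = \frac{1}{2 - \frac{3}{4}} = \frac{1}{\frac{5}{4}} = \frac{4}{5} \approx 0.8$)
$- b{\left(v \right)} \left(-654 - -714\right) = - \frac{4 \left(-654 - -714\right)}{5} = - \frac{4 \left(-654 + 714\right)}{5} = - \frac{4 \cdot 60}{5} = \left(-1\right) 48 = -48$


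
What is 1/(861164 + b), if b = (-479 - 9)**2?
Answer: 1/1099308 ≈ 9.0966e-7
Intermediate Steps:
b = 238144 (b = (-488)**2 = 238144)
1/(861164 + b) = 1/(861164 + 238144) = 1/1099308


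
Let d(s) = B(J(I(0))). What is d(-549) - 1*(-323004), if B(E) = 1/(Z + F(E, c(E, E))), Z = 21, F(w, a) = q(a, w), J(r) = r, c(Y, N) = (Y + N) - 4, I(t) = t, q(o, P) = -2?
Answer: 6137077/19 ≈ 3.2300e+5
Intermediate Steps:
c(Y, N) = -4 + N + Y (c(Y, N) = (N + Y) - 4 = -4 + N + Y)
F(w, a) = -2
B(E) = 1/19 (B(E) = 1/(21 - 2) = 1/19)
d(s) = 1/19
d(-549) - 1*(-323004) = 1/19 - 1*(-323004) = 1/19 + 323004 = 6137077/19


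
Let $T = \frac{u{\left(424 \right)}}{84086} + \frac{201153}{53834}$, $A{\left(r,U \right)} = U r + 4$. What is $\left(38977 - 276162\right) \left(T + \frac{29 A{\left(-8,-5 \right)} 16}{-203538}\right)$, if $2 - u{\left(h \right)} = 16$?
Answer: $- \frac{198648502376789264605}{230338139722878} \approx -8.6242 \cdot 10^{5}$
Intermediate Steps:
$A{\left(r,U \right)} = 4 + U r$
$u{\left(h \right)} = -14$ ($u{\left(h \right)} = 2 - 16 = -14$)
$T = \frac{8456698741}{2263342862}$ ($T = - \frac{14}{84086} + \frac{201153}{53834} = \left(-14\right) \frac{1}{84086} + 201153 \cdot \frac{1}{53834} = - \frac{7}{42043} + \frac{201153}{53834} = \frac{8456698741}{2263342862} \approx 3.7364$)
$\left(38977 - 276162\right) \left(T + \frac{29 A{\left(-8,-5 \right)} 16}{-203538}\right) = \left(38977 - 276162\right) \left(\frac{8456698741}{2263342862} + \frac{29 \left(4 - -40\right) 16}{-203538}\right) = - 237185 \left(\frac{8456698741}{2263342862} + 29 \left(4 + 40\right) 16 \left(- \frac{1}{203538}\right)\right) = - 237185 \left(\frac{8456698741}{2263342862} + 29 \cdot 44 \cdot 16 \left(- \frac{1}{203538}\right)\right) = - 237185 \left(\frac{8456698741}{2263342862} + 1276 \cdot 16 \left(- \frac{1}{203538}\right)\right) = - 237185 \left(\frac{8456698741}{2263342862} + 20416 \left(- \frac{1}{203538}\right)\right) = - 237185 \left(\frac{8456698741}{2263342862} - \frac{10208}{101769}\right) = \left(-237185\right) \frac{837525570237533}{230338139722878} = - \frac{198648502376789264605}{230338139722878}$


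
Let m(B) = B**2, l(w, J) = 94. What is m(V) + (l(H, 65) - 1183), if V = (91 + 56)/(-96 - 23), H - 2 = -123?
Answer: -314280/289 ≈ -1087.5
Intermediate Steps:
H = -121 (H = 2 - 123 = -121)
V = -21/17 (V = 147/(-119) = 147*(-1/119) = -21/17 ≈ -1.2353)
m(V) + (l(H, 65) - 1183) = (-21/17)**2 + (94 - 1183) = 441/289 - 1089 = -314280/289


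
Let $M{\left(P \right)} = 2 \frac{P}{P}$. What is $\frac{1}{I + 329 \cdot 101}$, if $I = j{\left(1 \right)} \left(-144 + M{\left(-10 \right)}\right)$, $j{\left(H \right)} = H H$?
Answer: $\frac{1}{33087} \approx 3.0223 \cdot 10^{-5}$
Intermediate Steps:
$M{\left(P \right)} = 2$ ($M{\left(P \right)} = 2 \cdot 1 = 2$)
$j{\left(H \right)} = H^{2}$
$I = -142$ ($I = 1^{2} \left(-144 + 2\right) = 1 \left(-142\right) = -142$)
$\frac{1}{I + 329 \cdot 101} = \frac{1}{-142 + 329 \cdot 101} = \frac{1}{-142 + 33229} = \frac{1}{33087}$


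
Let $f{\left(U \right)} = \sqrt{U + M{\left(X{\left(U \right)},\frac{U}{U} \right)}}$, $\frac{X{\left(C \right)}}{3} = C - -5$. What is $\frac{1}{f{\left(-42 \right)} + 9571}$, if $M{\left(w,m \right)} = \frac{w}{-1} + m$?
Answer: $\frac{9571}{91603971} - \frac{\sqrt{70}}{91603971} \approx 0.00010439$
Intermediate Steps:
$X{\left(C \right)} = 15 + 3 C$ ($X{\left(C \right)} = 3 \left(C - -5\right) = 3 \left(C + 5\right) = 3 \left(5 + C\right) = 15 + 3 C$)
$M{\left(w,m \right)} = m - w$ ($M{\left(w,m \right)} = - w + m = m - w$)
$f{\left(U \right)} = \sqrt{-14 - 2 U}$ ($f{\left(U \right)} = \sqrt{U - \left(15 + 3 U - \frac{U}{U}\right)} = \sqrt{U + \left(1 - \left(15 + 3 U\right)\right)} = \sqrt{U - \left(14 + 3 U\right)} = \sqrt{-14 - 2 U}$)
$\frac{1}{f{\left(-42 \right)} + 9571} = \frac{1}{\sqrt{-14 - -84} + 9571} = \frac{1}{\sqrt{-14 + 84} + 9571} = \frac{1}{\sqrt{70} + 9571} = \frac{1}{9571 + \sqrt{70}}$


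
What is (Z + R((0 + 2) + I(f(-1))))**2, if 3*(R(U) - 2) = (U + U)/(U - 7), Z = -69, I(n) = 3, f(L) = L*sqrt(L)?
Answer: 42436/9 ≈ 4715.1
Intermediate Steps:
f(L) = L**(3/2)
R(U) = 2 + 2*U/(3*(-7 + U)) (R(U) = 2 + ((U + U)/(U - 7))/3 = 2 + ((2*U)/(-7 + U))/3 = 2 + (2*U/(-7 + U))/3 = 2 + 2*U/(3*(-7 + U)))
(Z + R((0 + 2) + I(f(-1))))**2 = (-69 + 2*(-21 + 4*((0 + 2) + 3))/(3*(-7 + ((0 + 2) + 3))))**2 = (-69 + 2*(-21 + 4*(2 + 3))/(3*(-7 + (2 + 3))))**2 = (-69 + 2*(-21 + 4*5)/(3*(-7 + 5)))**2 = (-69 + (2/3)*(-21 + 20)/(-2))**2 = (-69 + (2/3)*(-1/2)*(-1))**2 = (-69 + 1/3)**2 = (-206/3)**2 = 42436/9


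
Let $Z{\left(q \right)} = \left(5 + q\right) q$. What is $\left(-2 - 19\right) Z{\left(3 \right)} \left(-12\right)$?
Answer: $6048$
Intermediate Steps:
$Z{\left(q \right)} = q \left(5 + q\right)$
$\left(-2 - 19\right) Z{\left(3 \right)} \left(-12\right) = \left(-2 - 19\right) 3 \left(5 + 3\right) \left(-12\right) = \left(-2 - 19\right) 3 \cdot 8 \left(-12\right) = \left(-21\right) 24 \left(-12\right) = \left(-504\right) \left(-12\right) = 6048$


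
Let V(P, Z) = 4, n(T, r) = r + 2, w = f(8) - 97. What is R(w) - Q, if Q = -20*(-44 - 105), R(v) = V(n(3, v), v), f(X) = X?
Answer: -2976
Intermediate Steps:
w = -89 (w = 8 - 97 = -89)
n(T, r) = 2 + r
R(v) = 4
Q = 2980 (Q = -20*(-149) = 2980)
R(w) - Q = 4 - 1*2980 = 4 - 2980 = -2976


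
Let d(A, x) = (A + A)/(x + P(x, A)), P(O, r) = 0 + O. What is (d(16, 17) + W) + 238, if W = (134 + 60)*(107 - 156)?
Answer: -157540/17 ≈ -9267.1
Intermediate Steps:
P(O, r) = O
d(A, x) = A/x (d(A, x) = (A + A)/(x + x) = (2*A)/((2*x)) = (2*A)*(1/(2*x)) = A/x)
W = -9506 (W = 194*(-49) = -9506)
(d(16, 17) + W) + 238 = (16/17 - 9506) + 238 = -161586/17 + 238 = -157540/17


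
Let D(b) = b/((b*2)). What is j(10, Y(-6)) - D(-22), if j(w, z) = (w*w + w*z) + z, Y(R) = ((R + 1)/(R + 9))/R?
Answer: 923/9 ≈ 102.56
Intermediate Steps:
Y(R) = (1 + R)/(R*(9 + R)) (Y(R) = ((1 + R)/(9 + R))/R = (1 + R)/(R*(9 + R)))
j(w, z) = z + w² + w*z (j(w, z) = (w² + w*z) + z = z + w² + w*z)
D(b) = ½ (D(b) = b/((2*b)) = b*(1/(2*b)) = ½)
j(10, Y(-6)) - D(-22) = ((1 - 6)/((-6)*(9 - 6)) + 10² + 10*((1 - 6)/((-6)*(9 - 6)))) - 1*½ = (-⅙*(-5)/3 + 100 + 10*(-⅙*(-5)/3)) - ½ = (-⅙*⅓*(-5) + 100 + 10*(-⅙*⅓*(-5))) - ½ = (5/18 + 100 + 10*(5/18)) - ½ = (5/18 + 100 + 25/9) - ½ = 1855/18 - ½ = 923/9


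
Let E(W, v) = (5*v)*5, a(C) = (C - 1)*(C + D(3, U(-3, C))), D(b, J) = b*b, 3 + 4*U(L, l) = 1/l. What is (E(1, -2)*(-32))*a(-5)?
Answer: -38400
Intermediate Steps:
U(L, l) = -¾ + 1/(4*l)
D(b, J) = b²
a(C) = (-1 + C)*(9 + C) (a(C) = (C - 1)*(C + 3²) = (-1 + C)*(C + 9) = (-1 + C)*(9 + C))
E(W, v) = 25*v
(E(1, -2)*(-32))*a(-5) = ((25*(-2))*(-32))*(-9 + (-5)² + 8*(-5)) = (-50*(-32))*(-9 + 25 - 40) = 1600*(-24) = -38400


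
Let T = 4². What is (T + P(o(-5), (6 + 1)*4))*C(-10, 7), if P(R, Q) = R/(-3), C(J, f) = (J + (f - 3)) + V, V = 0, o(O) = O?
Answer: -106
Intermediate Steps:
C(J, f) = -3 + J + f (C(J, f) = (J + (f - 3)) + 0 = (J + (-3 + f)) + 0 = (-3 + J + f) + 0 = -3 + J + f)
P(R, Q) = -R/3 (P(R, Q) = R*(-⅓) = -R/3)
T = 16
(T + P(o(-5), (6 + 1)*4))*C(-10, 7) = (16 - ⅓*(-5))*(-3 - 10 + 7) = (16 + 5/3)*(-6) = (53/3)*(-6) = -106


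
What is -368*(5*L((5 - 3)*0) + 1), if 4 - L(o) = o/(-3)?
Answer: -7728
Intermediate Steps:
L(o) = 4 + o/3 (L(o) = 4 - o/(-3) = 4 - o*(-1)/3 = 4 - (-1)*o/3 = 4 + o/3)
-368*(5*L((5 - 3)*0) + 1) = -368*(5*(4 + ((5 - 3)*0)/3) + 1) = -368*(5*(4 + (2*0)/3) + 1) = -368*(5*(4 + (1/3)*0) + 1) = -368*(5*(4 + 0) + 1) = -368*(5*4 + 1) = -368*(20 + 1) = -368*21 = -7728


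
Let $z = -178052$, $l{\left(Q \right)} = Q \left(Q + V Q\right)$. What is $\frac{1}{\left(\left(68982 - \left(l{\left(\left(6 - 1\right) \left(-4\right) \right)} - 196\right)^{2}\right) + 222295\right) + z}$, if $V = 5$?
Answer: $- \frac{1}{4744391} \approx -2.1078 \cdot 10^{-7}$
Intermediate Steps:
$l{\left(Q \right)} = 6 Q^{2}$ ($l{\left(Q \right)} = Q \left(Q + 5 Q\right) = Q 6 Q = 6 Q^{2}$)
$\frac{1}{\left(\left(68982 - \left(l{\left(\left(6 - 1\right) \left(-4\right) \right)} - 196\right)^{2}\right) + 222295\right) + z} = \frac{1}{\left(\left(68982 - \left(6 \left(\left(6 - 1\right) \left(-4\right)\right)^{2} - 196\right)^{2}\right) + 222295\right) - 178052} = \frac{1}{\left(\left(68982 - \left(6 \left(5 \left(-4\right)\right)^{2} - 196\right)^{2}\right) + 222295\right) - 178052} = \frac{1}{\left(\left(68982 - \left(6 \left(-20\right)^{2} - 196\right)^{2}\right) + 222295\right) - 178052} = \frac{1}{\left(\left(68982 - \left(6 \cdot 400 - 196\right)^{2}\right) + 222295\right) - 178052} = \frac{1}{\left(\left(68982 - \left(2400 - 196\right)^{2}\right) + 222295\right) - 178052} = \frac{1}{\left(\left(68982 - 2204^{2}\right) + 222295\right) - 178052} = \frac{1}{\left(\left(68982 - 4857616\right) + 222295\right) - 178052} = \frac{1}{\left(-4788634 + 222295\right) - 178052} = \frac{1}{-4566339 - 178052} = \frac{1}{-4744391} = - \frac{1}{4744391}$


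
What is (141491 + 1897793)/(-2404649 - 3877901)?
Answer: -1019642/3141275 ≈ -0.32459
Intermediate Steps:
(141491 + 1897793)/(-2404649 - 3877901) = 2039284/(-6282550) = 2039284*(-1/6282550) = -1019642/3141275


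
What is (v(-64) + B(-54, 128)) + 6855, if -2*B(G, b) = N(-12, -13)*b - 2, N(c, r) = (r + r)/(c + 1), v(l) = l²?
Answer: 118808/11 ≈ 10801.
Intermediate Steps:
N(c, r) = 2*r/(1 + c) (N(c, r) = (2*r)/(1 + c) = 2*r/(1 + c))
B(G, b) = 1 - 13*b/11 (B(G, b) = -((2*(-13)/(1 - 12))*b - 2)/2 = -((2*(-13)/(-11))*b - 2)/2 = -((2*(-13)*(-1/11))*b - 2)/2 = -(26*b/11 - 2)/2 = -(-2 + 26*b/11)/2 = 1 - 13*b/11)
(v(-64) + B(-54, 128)) + 6855 = ((-64)² + (1 - 13/11*128)) + 6855 = (4096 + (1 - 1664/11)) + 6855 = (4096 - 1653/11) + 6855 = 43403/11 + 6855 = 118808/11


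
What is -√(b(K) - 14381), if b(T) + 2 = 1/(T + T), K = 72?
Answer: -I*√2071151/12 ≈ -119.93*I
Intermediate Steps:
b(T) = -2 + 1/(2*T) (b(T) = -2 + 1/(T + T) = -2 + 1/(2*T))
-√(b(K) - 14381) = -√((-2 + (½)/72) - 14381) = -√((-2 + (½)*(1/72)) - 14381) = -√((-2 + 1/144) - 14381) = -√(-287/144 - 14381) = -√(-2071151/144) = -I*√2071151/12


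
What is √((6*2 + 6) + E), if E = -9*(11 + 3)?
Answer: 6*I*√3 ≈ 10.392*I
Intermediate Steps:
E = -126 (E = -9*14 = -126)
√((6*2 + 6) + E) = √((6*2 + 6) - 126) = √((12 + 6) - 126) = √(18 - 126) = √(-108) = 6*I*√3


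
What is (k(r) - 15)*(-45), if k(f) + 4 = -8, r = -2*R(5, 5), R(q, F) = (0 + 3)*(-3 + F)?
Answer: 1215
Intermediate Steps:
R(q, F) = -9 + 3*F (R(q, F) = 3*(-3 + F) = -9 + 3*F)
r = -12 (r = -2*(-9 + 3*5) = -2*(-9 + 15) = -2*6 = -12)
k(f) = -12 (k(f) = -4 - 8 = -12)
(k(r) - 15)*(-45) = (-12 - 15)*(-45) = -27*(-45) = 1215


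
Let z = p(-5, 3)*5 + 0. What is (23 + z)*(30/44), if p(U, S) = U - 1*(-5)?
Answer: 345/22 ≈ 15.682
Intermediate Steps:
p(U, S) = 5 + U (p(U, S) = U + 5 = 5 + U)
z = 0 (z = (5 - 5)*5 + 0 = 0*5 + 0 = 0 + 0 = 0)
(23 + z)*(30/44) = (23 + 0)*(30/44) = 23*(30*(1/44)) = 23*(15/22) = 345/22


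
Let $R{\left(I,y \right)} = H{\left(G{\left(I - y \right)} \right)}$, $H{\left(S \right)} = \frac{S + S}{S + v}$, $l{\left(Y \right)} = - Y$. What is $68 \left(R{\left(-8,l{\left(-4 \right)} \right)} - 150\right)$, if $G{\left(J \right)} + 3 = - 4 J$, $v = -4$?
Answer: $- \frac{412080}{41} \approx -10051.0$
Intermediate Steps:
$G{\left(J \right)} = -3 - 4 J$
$H{\left(S \right)} = \frac{2 S}{-4 + S}$ ($H{\left(S \right)} = \frac{S + S}{S - 4} = \frac{2 S}{-4 + S}$)
$R{\left(I,y \right)} = \frac{2 \left(-3 - 4 I + 4 y\right)}{-7 - 4 I + 4 y}$ ($R{\left(I,y \right)} = \frac{2 \left(-3 - 4 \left(I - y\right)\right)}{-4 - \left(3 + 4 \left(I - y\right)\right)} = \frac{2 \left(-3 - \left(- 4 y + 4 I\right)\right)}{-4 - \left(3 - 4 y + 4 I\right)} = \frac{2 \left(-3 - 4 I + 4 y\right)}{-4 - \left(3 - 4 y + 4 I\right)} = \frac{2 \left(-3 - 4 I + 4 y\right)}{-7 - 4 I + 4 y}$)
$68 \left(R{\left(-8,l{\left(-4 \right)} \right)} - 150\right) = 68 \left(\frac{2 \left(3 - 4 \left(\left(-1\right) \left(-4\right)\right) + 4 \left(-8\right)\right)}{7 - 4 \left(\left(-1\right) \left(-4\right)\right) + 4 \left(-8\right)} - 150\right) = 68 \left(\frac{2 \left(3 - 16 - 32\right)}{7 - 16 - 32} - 150\right) = 68 \left(2 \frac{1}{-41} \left(-45\right) - 150\right) = 68 \left(2 \left(- \frac{1}{41}\right) \left(-45\right) - 150\right) = 68 \left(\frac{90}{41} - 150\right) = 68 \left(- \frac{6060}{41}\right) = - \frac{412080}{41}$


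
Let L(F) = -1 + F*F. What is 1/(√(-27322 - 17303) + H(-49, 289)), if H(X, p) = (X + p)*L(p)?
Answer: -I/(-20044800*I + 5*√1785) ≈ 4.9888e-8 - 5.2576e-13*I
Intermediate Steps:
L(F) = -1 + F²
H(X, p) = (-1 + p²)*(X + p) (H(X, p) = (X + p)*(-1 + p²) = (-1 + p²)*(X + p))
1/(√(-27322 - 17303) + H(-49, 289)) = 1/(√(-27322 - 17303) + (-1 + 289²)*(-49 + 289)) = 1/(√(-44625) + (-1 + 83521)*240) = 1/(5*I*√1785 + 83520*240) = 1/(5*I*√1785 + 20044800) = 1/(20044800 + 5*I*√1785)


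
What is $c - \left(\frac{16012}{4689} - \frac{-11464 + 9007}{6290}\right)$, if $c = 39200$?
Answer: $\frac{1156045115647}{29493810} \approx 39196.0$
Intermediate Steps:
$c - \left(\frac{16012}{4689} - \frac{-11464 + 9007}{6290}\right) = 39200 - \left(\frac{16012}{4689} - \frac{-11464 + 9007}{6290}\right) = 39200 - \frac{112236353}{29493810} = \frac{1156045115647}{29493810}$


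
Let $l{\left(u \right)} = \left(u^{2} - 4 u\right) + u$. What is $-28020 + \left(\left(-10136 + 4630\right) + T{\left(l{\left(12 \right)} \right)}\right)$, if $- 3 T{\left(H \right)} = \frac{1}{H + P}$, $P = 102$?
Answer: $- \frac{21121381}{630} \approx -33526.0$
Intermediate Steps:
$l{\left(u \right)} = u^{2} - 3 u$
$T{\left(H \right)} = - \frac{1}{3 \left(102 + H\right)}$ ($T{\left(H \right)} = - \frac{1}{3 \left(H + 102\right)} = - \frac{1}{3 \left(102 + H\right)}$)
$-28020 + \left(\left(-10136 + 4630\right) + T{\left(l{\left(12 \right)} \right)}\right) = -28020 - \left(5506 + \frac{1}{306 + 3 \cdot 12 \left(-3 + 12\right)}\right) = -28020 - \left(5506 + \frac{1}{306 + 3 \cdot 12 \cdot 9}\right) = -28020 - \left(5506 + \frac{1}{306 + 3 \cdot 108}\right) = -28020 - \left(5506 + \frac{1}{306 + 324}\right) = -28020 - \frac{3468781}{630} = - \frac{21121381}{630}$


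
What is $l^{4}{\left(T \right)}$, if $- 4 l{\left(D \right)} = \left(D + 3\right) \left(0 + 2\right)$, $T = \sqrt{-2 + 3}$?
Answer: $16$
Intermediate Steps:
$T = 1$ ($T = \sqrt{1} = 1$)
$l{\left(D \right)} = - \frac{3}{2} - \frac{D}{2}$ ($l{\left(D \right)} = - \frac{\left(D + 3\right) \left(0 + 2\right)}{4} = - \frac{\left(3 + D\right) 2}{4} = - \frac{6 + 2 D}{4} = - \frac{3}{2} - \frac{D}{2}$)
$l^{4}{\left(T \right)} = \left(- \frac{3}{2} - \frac{1}{2}\right)^{4} = \left(-2\right)^{4} = 16$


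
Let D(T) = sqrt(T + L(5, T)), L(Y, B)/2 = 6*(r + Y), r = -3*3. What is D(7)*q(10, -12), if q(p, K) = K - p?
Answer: -22*I*sqrt(41) ≈ -140.87*I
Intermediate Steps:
r = -9
L(Y, B) = -108 + 12*Y (L(Y, B) = 2*(6*(-9 + Y)) = 2*(-54 + 6*Y) = -108 + 12*Y)
D(T) = sqrt(-48 + T) (D(T) = sqrt(T + (-108 + 12*5)) = sqrt(T + (-108 + 60)) = sqrt(T - 48) = sqrt(-48 + T))
D(7)*q(10, -12) = sqrt(-48 + 7)*(-12 - 1*10) = sqrt(-41)*(-12 - 10) = (I*sqrt(41))*(-22) = -22*I*sqrt(41)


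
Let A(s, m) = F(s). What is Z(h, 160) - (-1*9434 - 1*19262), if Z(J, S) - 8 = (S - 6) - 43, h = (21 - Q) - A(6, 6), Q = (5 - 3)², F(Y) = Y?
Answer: 28815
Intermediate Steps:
Q = 4 (Q = 2² = 4)
A(s, m) = s
h = 11 (h = (21 - 1*4) - 1*6 = (21 - 4) - 6 = 17 - 6 = 11)
Z(J, S) = -41 + S (Z(J, S) = 8 + ((S - 6) - 43) = 8 + ((-6 + S) - 43) = 8 + (-49 + S) = -41 + S)
Z(h, 160) - (-1*9434 - 1*19262) = (-41 + 160) - (-1*9434 - 1*19262) = 119 - (-9434 - 19262) = 119 - 1*(-28696) = 119 + 28696 = 28815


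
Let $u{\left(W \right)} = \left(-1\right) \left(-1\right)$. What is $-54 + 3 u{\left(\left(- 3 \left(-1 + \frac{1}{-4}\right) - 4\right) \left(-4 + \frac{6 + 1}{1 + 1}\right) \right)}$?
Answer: $-51$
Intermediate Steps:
$u{\left(W \right)} = 1$
$-54 + 3 u{\left(\left(- 3 \left(-1 + \frac{1}{-4}\right) - 4\right) \left(-4 + \frac{6 + 1}{1 + 1}\right) \right)} = -54 + 3 \cdot 1 = -54 + 3 = -51$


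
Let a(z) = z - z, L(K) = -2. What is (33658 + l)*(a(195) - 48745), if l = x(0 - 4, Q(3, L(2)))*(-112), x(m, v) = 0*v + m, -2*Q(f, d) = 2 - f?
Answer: -1662496970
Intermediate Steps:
Q(f, d) = -1 + f/2 (Q(f, d) = -(2 - f)/2 = -1 + f/2)
x(m, v) = m (x(m, v) = 0 + m = m)
l = 448 (l = (0 - 4)*(-112) = -4*(-112) = 448)
a(z) = 0
(33658 + l)*(a(195) - 48745) = (33658 + 448)*(0 - 48745) = 34106*(-48745) = -1662496970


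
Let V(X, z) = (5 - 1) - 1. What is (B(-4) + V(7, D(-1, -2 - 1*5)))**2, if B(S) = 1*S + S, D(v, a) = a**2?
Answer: 25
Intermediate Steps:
V(X, z) = 3 (V(X, z) = 4 - 1 = 3)
B(S) = 2*S (B(S) = S + S = 2*S)
(B(-4) + V(7, D(-1, -2 - 1*5)))**2 = (2*(-4) + 3)**2 = (-8 + 3)**2 = (-5)**2 = 25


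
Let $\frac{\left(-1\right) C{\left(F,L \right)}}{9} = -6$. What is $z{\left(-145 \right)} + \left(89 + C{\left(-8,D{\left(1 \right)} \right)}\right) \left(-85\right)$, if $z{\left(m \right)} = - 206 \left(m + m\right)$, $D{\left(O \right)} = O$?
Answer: $47585$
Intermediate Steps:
$z{\left(m \right)} = - 412 m$ ($z{\left(m \right)} = - 206 \cdot 2 m = - 412 m$)
$C{\left(F,L \right)} = 54$ ($C{\left(F,L \right)} = \left(-9\right) \left(-6\right) = 54$)
$z{\left(-145 \right)} + \left(89 + C{\left(-8,D{\left(1 \right)} \right)}\right) \left(-85\right) = \left(-412\right) \left(-145\right) + \left(89 + 54\right) \left(-85\right) = 59740 + 143 \left(-85\right) = 59740 - 12155 = 47585$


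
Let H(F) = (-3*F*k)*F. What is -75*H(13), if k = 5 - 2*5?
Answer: -190125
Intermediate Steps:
k = -5 (k = 5 - 10 = -5)
H(F) = 15*F² (H(F) = (-3*F*(-5))*F = (-(-15)*F)*F = (15*F)*F = 15*F²)
-75*H(13) = -1125*13² = -1125*169 = -75*2535 = -190125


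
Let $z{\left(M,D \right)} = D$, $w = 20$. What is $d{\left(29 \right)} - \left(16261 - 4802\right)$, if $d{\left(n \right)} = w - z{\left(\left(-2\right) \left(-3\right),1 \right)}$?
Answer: $-11440$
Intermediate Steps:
$d{\left(n \right)} = 19$ ($d{\left(n \right)} = 20 - 1 = 19$)
$d{\left(29 \right)} - \left(16261 - 4802\right) = 19 - \left(16261 - 4802\right) = 19 - 11459 = -11440$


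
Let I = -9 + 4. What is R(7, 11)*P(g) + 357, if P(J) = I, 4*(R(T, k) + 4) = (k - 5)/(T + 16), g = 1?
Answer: 17327/46 ≈ 376.67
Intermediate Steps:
I = -5
R(T, k) = -4 + (-5 + k)/(4*(16 + T)) (R(T, k) = -4 + ((k - 5)/(T + 16))/4 = -4 + ((-5 + k)/(16 + T))/4 = -4 + (-5 + k)/(4*(16 + T)))
P(J) = -5
R(7, 11)*P(g) + 357 = ((-261 + 11 - 16*7)/(4*(16 + 7)))*(-5) + 357 = ((1/4)*(-261 + 11 - 112)/23)*(-5) + 357 = ((1/4)*(1/23)*(-362))*(-5) + 357 = -181/46*(-5) + 357 = 905/46 + 357 = 17327/46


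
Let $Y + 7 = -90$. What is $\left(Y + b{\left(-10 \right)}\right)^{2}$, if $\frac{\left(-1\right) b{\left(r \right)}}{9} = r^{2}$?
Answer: $994009$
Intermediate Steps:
$b{\left(r \right)} = - 9 r^{2}$
$Y = -97$ ($Y = -7 - 90 = -97$)
$\left(Y + b{\left(-10 \right)}\right)^{2} = \left(-97 - 9 \left(-10\right)^{2}\right)^{2} = \left(-97 - 900\right)^{2} = \left(-997\right)^{2} = 994009$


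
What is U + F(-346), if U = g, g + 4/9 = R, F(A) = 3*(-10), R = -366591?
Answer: -3299593/9 ≈ -3.6662e+5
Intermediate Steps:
F(A) = -30
g = -3299323/9 (g = -4/9 - 366591 = -3299323/9 ≈ -3.6659e+5)
U = -3299323/9 ≈ -3.6659e+5
U + F(-346) = -3299323/9 - 30 = -3299593/9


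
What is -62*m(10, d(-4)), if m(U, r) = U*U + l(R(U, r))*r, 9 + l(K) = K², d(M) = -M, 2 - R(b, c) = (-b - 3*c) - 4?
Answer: -198400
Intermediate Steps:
R(b, c) = 6 + b + 3*c (R(b, c) = 2 - ((-b - 3*c) - 4) = 2 - (-4 - b - 3*c) = 2 + (4 + b + 3*c) = 6 + b + 3*c)
l(K) = -9 + K²
m(U, r) = U² + r*(-9 + (6 + U + 3*r)²) (m(U, r) = U*U + (-9 + (6 + U + 3*r)²)*r = U² + r*(-9 + (6 + U + 3*r)²))
-62*m(10, d(-4)) = -62*(10² + (-1*(-4))*(-9 + (6 + 10 + 3*(-1*(-4)))²)) = -62*(100 + 4*(-9 + (6 + 10 + 3*4)²)) = -62*(100 + 4*(-9 + (6 + 10 + 12)²)) = -62*(100 + 4*(-9 + 28²)) = -62*(100 + 4*(-9 + 784)) = -62*(100 + 4*775) = -62*(100 + 3100) = -62*3200 = -198400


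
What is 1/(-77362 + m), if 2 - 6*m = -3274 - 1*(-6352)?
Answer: -3/233624 ≈ -1.2841e-5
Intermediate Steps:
m = -1538/3 (m = 1/3 - (-3274 - 1*(-6352))/6 = 1/3 - (-3274 + 6352)/6 = 1/3 - 1/6*3078 = 1/3 - 513 = -1538/3 ≈ -512.67)
1/(-77362 + m) = 1/(-77362 - 1538/3) = 1/(-233624/3) = -3/233624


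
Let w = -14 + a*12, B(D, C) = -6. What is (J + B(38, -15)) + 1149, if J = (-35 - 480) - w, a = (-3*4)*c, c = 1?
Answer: 786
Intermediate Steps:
a = -12 (a = -3*4*1 = -12*1 = -12)
w = -158 (w = -14 - 12*12 = -14 - 144 = -158)
J = -357 (J = (-35 - 480) - 1*(-158) = -515 + 158 = -357)
(J + B(38, -15)) + 1149 = (-357 - 6) + 1149 = -363 + 1149 = 786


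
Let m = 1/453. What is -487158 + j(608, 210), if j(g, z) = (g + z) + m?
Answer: -220312019/453 ≈ -4.8634e+5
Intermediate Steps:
m = 1/453 ≈ 0.0022075
j(g, z) = 1/453 + g + z (j(g, z) = (g + z) + 1/453 = 1/453 + g + z)
-487158 + j(608, 210) = -487158 + (1/453 + 608 + 210) = -487158 + 370555/453 = -220312019/453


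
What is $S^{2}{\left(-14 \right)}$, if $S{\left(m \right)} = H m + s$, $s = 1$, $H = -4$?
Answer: $3249$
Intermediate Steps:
$S{\left(m \right)} = 1 - 4 m$ ($S{\left(m \right)} = - 4 m + 1 = 1 - 4 m$)
$S^{2}{\left(-14 \right)} = \left(1 - -56\right)^{2} = \left(1 + 56\right)^{2} = 57^{2} = 3249$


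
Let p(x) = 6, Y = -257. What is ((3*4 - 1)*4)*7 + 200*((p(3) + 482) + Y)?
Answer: 46508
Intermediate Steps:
((3*4 - 1)*4)*7 + 200*((p(3) + 482) + Y) = ((3*4 - 1)*4)*7 + 200*((6 + 482) - 257) = ((12 - 1)*4)*7 + 200*(488 - 257) = (11*4)*7 + 200*231 = 44*7 + 46200 = 308 + 46200 = 46508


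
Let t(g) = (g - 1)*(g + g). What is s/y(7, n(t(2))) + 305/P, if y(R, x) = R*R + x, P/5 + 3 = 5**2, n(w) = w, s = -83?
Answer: 1407/1166 ≈ 1.2067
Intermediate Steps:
t(g) = 2*g*(-1 + g) (t(g) = (-1 + g)*(2*g) = 2*g*(-1 + g))
P = 110 (P = -15 + 5*5**2 = -15 + 5*25 = -15 + 125 = 110)
y(R, x) = x + R**2 (y(R, x) = R**2 + x = x + R**2)
s/y(7, n(t(2))) + 305/P = -83/(2*2*(-1 + 2) + 7**2) + 305/110 = -83/(2*2*1 + 49) + 305*(1/110) = -83/(4 + 49) + 61/22 = -83/53 + 61/22 = 1407/1166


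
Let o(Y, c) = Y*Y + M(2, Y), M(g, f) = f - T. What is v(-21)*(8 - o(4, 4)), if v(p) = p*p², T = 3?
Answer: 83349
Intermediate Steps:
M(g, f) = -3 + f (M(g, f) = f - 1*3 = f - 3 = -3 + f)
v(p) = p³
o(Y, c) = -3 + Y + Y² (o(Y, c) = Y*Y + (-3 + Y) = Y² + (-3 + Y) = -3 + Y + Y²)
v(-21)*(8 - o(4, 4)) = (-21)³*(8 - (-3 + 4 + 4²)) = -9261*(8 - (-3 + 4 + 16)) = -9261*(8 - 1*17) = -9261*(8 - 17) = -9261*(-9) = 83349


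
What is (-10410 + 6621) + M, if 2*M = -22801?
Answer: -30379/2 ≈ -15190.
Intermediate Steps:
M = -22801/2 (M = (½)*(-22801) = -22801/2 ≈ -11401.)
(-10410 + 6621) + M = (-10410 + 6621) - 22801/2 = -3789 - 22801/2 = -30379/2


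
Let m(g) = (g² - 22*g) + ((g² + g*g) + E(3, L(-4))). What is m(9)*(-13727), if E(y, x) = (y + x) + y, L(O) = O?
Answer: -645169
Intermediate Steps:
E(y, x) = x + 2*y (E(y, x) = (x + y) + y = x + 2*y)
m(g) = 2 - 22*g + 3*g² (m(g) = (g² - 22*g) + ((g² + g*g) + (-4 + 2*3)) = (g² - 22*g) + ((g² + g²) + (-4 + 6)) = (g² - 22*g) + (2*g² + 2) = (g² - 22*g) + (2 + 2*g²) = 2 - 22*g + 3*g²)
m(9)*(-13727) = (2 - 22*9 + 3*9²)*(-13727) = (2 - 198 + 3*81)*(-13727) = (2 - 198 + 243)*(-13727) = 47*(-13727) = -645169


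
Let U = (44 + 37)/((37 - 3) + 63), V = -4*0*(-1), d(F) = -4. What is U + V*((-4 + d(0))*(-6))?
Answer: 81/97 ≈ 0.83505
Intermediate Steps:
V = 0 (V = 0*(-1) = 0)
U = 81/97 (U = 81/(34 + 63) = 81/97 ≈ 0.83505)
U + V*((-4 + d(0))*(-6)) = 81/97 + 0*((-4 - 4)*(-6)) = 81/97 + 0*(-8*(-6)) = 81/97 + 0*48 = 81/97 + 0 = 81/97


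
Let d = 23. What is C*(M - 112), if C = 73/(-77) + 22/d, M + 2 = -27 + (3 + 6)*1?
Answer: -180/161 ≈ -1.1180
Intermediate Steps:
M = -20 (M = -2 + (-27 + (3 + 6)*1) = -2 + (-27 + 9*1) = -2 + (-27 + 9) = -2 - 18 = -20)
C = 15/1771 (C = 73/(-77) + 22/23 = 73*(-1/77) + 22*(1/23) = -73/77 + 22/23 = 15/1771 ≈ 0.0084698)
C*(M - 112) = 15*(-20 - 112)/1771 = (15/1771)*(-132) = -180/161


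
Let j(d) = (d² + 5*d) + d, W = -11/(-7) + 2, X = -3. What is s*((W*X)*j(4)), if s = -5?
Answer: 15000/7 ≈ 2142.9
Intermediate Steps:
W = 25/7 (W = -11*(-⅐) + 2 = 11/7 + 2 = 25/7 ≈ 3.5714)
j(d) = d² + 6*d
s*((W*X)*j(4)) = -5*(25/7)*(-3)*4*(6 + 4) = -(-375)*4*10/7 = -(-375)*40/7 = -5*(-3000/7) = 15000/7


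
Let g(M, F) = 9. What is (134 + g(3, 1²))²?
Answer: 20449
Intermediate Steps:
(134 + g(3, 1²))² = (134 + 9)² = 143² = 20449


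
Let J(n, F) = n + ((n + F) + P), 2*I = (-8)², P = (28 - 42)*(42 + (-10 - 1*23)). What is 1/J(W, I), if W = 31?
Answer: -1/32 ≈ -0.031250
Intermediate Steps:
P = -126 (P = -14*(42 + (-10 - 23)) = -14*(42 - 33) = -14*9 = -126)
I = 32 (I = (½)*(-8)² = (½)*64 = 32)
J(n, F) = -126 + F + 2*n (J(n, F) = n + ((n + F) - 126) = n + ((F + n) - 126) = n + (-126 + F + n) = -126 + F + 2*n)
1/J(W, I) = 1/(-126 + 32 + 2*31) = 1/(-126 + 32 + 62) = 1/(-32) = -1/32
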